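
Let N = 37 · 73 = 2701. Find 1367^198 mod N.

Mod 37: 1367 ≡ 35; by Fermat, exponent reduces to 198 mod 36 = 18; 35^18 ≡ 36 (mod 37).
Mod 73: 1367 ≡ 53; by Fermat, exponent reduces to 198 mod 72 = 54; 53^54 ≡ 46 (mod 73).
Combine by CRT: x ≡ 36 (mod 37), x ≡ 46 (mod 73) ⇒ x ≡ 776 (mod 2701).

776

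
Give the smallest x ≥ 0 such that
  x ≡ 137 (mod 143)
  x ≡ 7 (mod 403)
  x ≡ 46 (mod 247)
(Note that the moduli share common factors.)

55621

Combine the congruences pairwise.
gcd(143, 403) = 13 and 13 | (7 − 137), so the pair is consistent; merging gives x ≡ 2425 (mod 4433), where 4433 = lcm(143, 403).
gcd(4433, 247) = 13 and 13 | (46 − 2425), so the pair is consistent; merging gives x ≡ 55621 (mod 84227), where 84227 = lcm(4433, 247).
The solution is unique modulo lcm(143, 403, 247) = 84227.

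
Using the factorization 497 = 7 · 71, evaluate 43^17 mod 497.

253

Mod 7: 43 ≡ 1; by Fermat, exponent reduces to 17 mod 6 = 5; 1^5 ≡ 1 (mod 7).
Mod 71: 43 ≡ 43; 43^17 ≡ 40 (mod 71).
Combine by CRT: x ≡ 1 (mod 7), x ≡ 40 (mod 71) ⇒ x ≡ 253 (mod 497).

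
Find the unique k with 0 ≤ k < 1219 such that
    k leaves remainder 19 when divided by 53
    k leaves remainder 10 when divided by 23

Combine the congruences pairwise.
From k ≡ 19 (mod 53) write k = 19 + 53t. Substituting into k ≡ 10 (mod 23) gives 53t ≡ 14 (mod 23), and since 7⁻¹ ≡ 10 (mod 23), t ≡ 2. Hence k ≡ 19 + 53·2 = 125 (mod 1219).

125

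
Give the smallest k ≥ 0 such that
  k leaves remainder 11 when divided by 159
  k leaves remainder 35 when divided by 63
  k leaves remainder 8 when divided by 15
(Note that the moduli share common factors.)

gcd(159, 63) = 3 and 3 | (35 − 11), so the pair is consistent; merging gives k ≡ 2555 (mod 3339), where 3339 = lcm(159, 63).
gcd(3339, 15) = 3 and 3 | (8 − 2555), so the pair is consistent; merging gives k ≡ 9233 (mod 16695), where 16695 = lcm(3339, 15).
The solution is unique modulo lcm(159, 63, 15) = 16695.

9233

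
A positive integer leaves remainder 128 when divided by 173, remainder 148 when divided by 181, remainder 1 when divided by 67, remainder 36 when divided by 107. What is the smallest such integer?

27977861

The moduli are pairwise coprime; M = 173·181·67·107 = 224482897.
M/173 = 1297589; 1297589 ≡ 89 (mod 173); 89·35 ≡ 1, so inverse 35.
M/181 = 1240237; 1240237 ≡ 25 (mod 181); 25·29 ≡ 1, so inverse 29.
M/67 = 3350491; 3350491 ≡ 22 (mod 67); 22·64 ≡ 1, so inverse 64.
M/107 = 2097971; 2097971 ≡ 22 (mod 107); 22·73 ≡ 1, so inverse 73.
n ≡ 128·1297589·35 + 148·1240237·29 + 1·3350491·64 + 36·2097971·73 = 16864195136.
16864195136 mod 224482897 = 27977861.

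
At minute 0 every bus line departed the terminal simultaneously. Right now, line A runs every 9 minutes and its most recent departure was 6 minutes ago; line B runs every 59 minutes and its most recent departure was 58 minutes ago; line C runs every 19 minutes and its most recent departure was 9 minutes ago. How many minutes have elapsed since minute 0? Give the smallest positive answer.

From t ≡ 6 (mod 9) write t = 6 + 9s. Substituting into t ≡ 58 (mod 59) gives 9s ≡ 52 (mod 59), and since 9⁻¹ ≡ 46 (mod 59), s ≡ 32. Hence t ≡ 6 + 9·32 = 294 (mod 531).
From t ≡ 294 (mod 531) write t = 294 + 531s. Substituting into t ≡ 9 (mod 19) gives 531s ≡ 0 (mod 19), and since 18⁻¹ ≡ 18 (mod 19), s ≡ 0. Hence t ≡ 294 + 531·0 = 294 (mod 10089).

294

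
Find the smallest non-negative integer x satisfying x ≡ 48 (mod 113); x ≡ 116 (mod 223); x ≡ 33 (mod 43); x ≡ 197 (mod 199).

106034163

From x ≡ 48 (mod 113) write x = 48 + 113t. Substituting into x ≡ 116 (mod 223) gives 113t ≡ 68 (mod 223), and since 113⁻¹ ≡ 75 (mod 223), t ≡ 194. Hence x ≡ 48 + 113·194 = 21970 (mod 25199).
From x ≡ 21970 (mod 25199) write x = 21970 + 25199t. Substituting into x ≡ 33 (mod 43) gives 25199t ≡ 36 (mod 43), and since 1⁻¹ ≡ 1 (mod 43), t ≡ 36. Hence x ≡ 21970 + 25199·36 = 929134 (mod 1083557).
From x ≡ 929134 (mod 1083557) write x = 929134 + 1083557t. Substituting into x ≡ 197 (mod 199) gives 1083557t ≡ 194 (mod 199), and since 2⁻¹ ≡ 100 (mod 199), t ≡ 97. Hence x ≡ 929134 + 1083557·97 = 106034163 (mod 215627843).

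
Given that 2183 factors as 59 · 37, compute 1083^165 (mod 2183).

1851

Mod 59: 1083 ≡ 21; by Fermat, exponent reduces to 165 mod 58 = 49; 21^49 ≡ 22 (mod 59).
Mod 37: 1083 ≡ 10; by Fermat, exponent reduces to 165 mod 36 = 21; 10^21 ≡ 1 (mod 37).
Combine by CRT: x ≡ 22 (mod 59), x ≡ 1 (mod 37) ⇒ x ≡ 1851 (mod 2183).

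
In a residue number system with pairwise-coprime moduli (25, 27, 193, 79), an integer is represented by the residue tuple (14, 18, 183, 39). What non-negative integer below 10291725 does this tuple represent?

The moduli are pairwise coprime; N = 25·27·193·79 = 10291725.
N/25 = 411669; 411669 ≡ 19 (mod 25); 19·4 ≡ 1, so inverse 4.
N/27 = 381175; 381175 ≡ 16 (mod 27); 16·22 ≡ 1, so inverse 22.
N/193 = 53325; 53325 ≡ 57 (mod 193); 57·149 ≡ 1, so inverse 149.
N/79 = 130275; 130275 ≡ 4 (mod 79); 4·20 ≡ 1, so inverse 20.
x ≡ 14·411669·4 + 18·381175·22 + 183·53325·149 + 39·130275·20 = 1729626039.
1729626039 mod 10291725 = 616239.

616239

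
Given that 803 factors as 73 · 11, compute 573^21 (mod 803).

Mod 73: 573 ≡ 62; 62^21 ≡ 21 (mod 73).
Mod 11: 573 ≡ 1; by Fermat, exponent reduces to 21 mod 10 = 1; 1^1 ≡ 1 (mod 11).
Combine by CRT: x ≡ 21 (mod 73), x ≡ 1 (mod 11) ⇒ x ≡ 386 (mod 803).

386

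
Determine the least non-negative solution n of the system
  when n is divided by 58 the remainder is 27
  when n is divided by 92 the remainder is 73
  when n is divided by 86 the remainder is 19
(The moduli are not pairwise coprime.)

gcd(58, 92) = 2 and 2 | (73 − 27), so the pair is consistent; merging gives n ≡ 1361 (mod 2668), where 2668 = lcm(58, 92).
gcd(2668, 86) = 2 and 2 | (19 − 1361), so the pair is consistent; merging gives n ≡ 46717 (mod 114724), where 114724 = lcm(2668, 86).
The solution is unique modulo lcm(58, 92, 86) = 114724.

46717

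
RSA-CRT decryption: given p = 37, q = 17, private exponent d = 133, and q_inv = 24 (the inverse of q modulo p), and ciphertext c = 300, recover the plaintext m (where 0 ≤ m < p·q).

622

d_p = d mod (p−1) = 133 mod 36 = 25; d_q = d mod (q−1) = 5.
m₁ = c^(d_p) mod p: c ≡ 4 (mod 37), and 4^25 mod 37 = 30.
m₂ = c^(d_q) mod q: c ≡ 11 (mod 17), and 11^5 mod 17 = 10.
h = q_inv·(m₁ − m₂) mod p = 24·(30 − 10) mod 37 = 36.
m = m₂ + h·q = 10 + 36·17 = 622.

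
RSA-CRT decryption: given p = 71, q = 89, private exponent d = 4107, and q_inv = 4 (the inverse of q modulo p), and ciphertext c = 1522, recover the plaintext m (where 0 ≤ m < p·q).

5914

d_p = d mod (p−1) = 4107 mod 70 = 47; d_q = d mod (q−1) = 59.
m₁ = c^(d_p) mod p: c ≡ 31 (mod 71), and 31^47 mod 71 = 21.
m₂ = c^(d_q) mod q: c ≡ 9 (mod 89), and 9^59 mod 89 = 40.
h = q_inv·(m₁ − m₂) mod p = 4·(21 − 40) mod 71 = 66.
m = m₂ + h·q = 40 + 66·89 = 5914.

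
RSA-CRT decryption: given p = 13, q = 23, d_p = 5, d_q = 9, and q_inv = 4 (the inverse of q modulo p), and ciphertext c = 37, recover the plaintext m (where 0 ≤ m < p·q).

228

m₁ = c^(d_p) mod p: c ≡ 11 (mod 13), and 11^5 mod 13 = 7.
m₂ = c^(d_q) mod q: c ≡ 14 (mod 23), and 14^9 mod 23 = 21.
h = q_inv·(m₁ − m₂) mod p = 4·(7 − 21) mod 13 = 9.
m = m₂ + h·q = 21 + 9·23 = 228.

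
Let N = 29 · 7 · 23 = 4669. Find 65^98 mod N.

Mod 29: 65 ≡ 7; by Fermat, exponent reduces to 98 mod 28 = 14; 7^14 ≡ 1 (mod 29).
Mod 7: 65 ≡ 2; by Fermat, exponent reduces to 98 mod 6 = 2; 2^2 ≡ 4 (mod 7).
Mod 23: 65 ≡ 19; by Fermat, exponent reduces to 98 mod 22 = 10; 19^10 ≡ 6 (mod 23).
Combine by CRT: x ≡ 1 (mod 29), x ≡ 4 (mod 7), x ≡ 6 (mod 23) ⇒ x ≡ 1915 (mod 4669).

1915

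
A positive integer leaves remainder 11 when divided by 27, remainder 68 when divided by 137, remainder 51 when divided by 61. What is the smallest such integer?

The moduli are pairwise coprime; N = 27·137·61 = 225639.
N/27 = 8357; 8357 ≡ 14 (mod 27); 14·2 ≡ 1, so inverse 2.
N/137 = 1647; 1647 ≡ 3 (mod 137); 3·46 ≡ 1, so inverse 46.
N/61 = 3699; 3699 ≡ 39 (mod 61); 39·36 ≡ 1, so inverse 36.
x ≡ 11·8357·2 + 68·1647·46 + 51·3699·36 = 12127034.
12127034 mod 225639 = 168167.

168167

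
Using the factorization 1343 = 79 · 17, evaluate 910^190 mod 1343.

21

Mod 79: 910 ≡ 41; by Fermat, exponent reduces to 190 mod 78 = 34; 41^34 ≡ 21 (mod 79).
Mod 17: 910 ≡ 9; by Fermat, exponent reduces to 190 mod 16 = 14; 9^14 ≡ 4 (mod 17).
Combine by CRT: x ≡ 21 (mod 79), x ≡ 4 (mod 17) ⇒ x ≡ 21 (mod 1343).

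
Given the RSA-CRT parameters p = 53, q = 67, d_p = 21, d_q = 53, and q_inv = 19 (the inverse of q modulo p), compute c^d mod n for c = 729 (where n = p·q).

759

m₁ = c^(d_p) mod p: c ≡ 40 (mod 53), and 40^21 mod 53 = 17.
m₂ = c^(d_q) mod q: c ≡ 59 (mod 67), and 59^53 mod 67 = 22.
h = q_inv·(m₁ − m₂) mod p = 19·(17 − 22) mod 53 = 11.
m = m₂ + h·q = 22 + 11·67 = 759.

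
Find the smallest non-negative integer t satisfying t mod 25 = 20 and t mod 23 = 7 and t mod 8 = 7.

1295

The moduli are pairwise coprime; N = 25·23·8 = 4600.
N/25 = 184; 184 ≡ 9 (mod 25); 9·14 ≡ 1, so inverse 14.
N/23 = 200; 200 ≡ 16 (mod 23); 16·13 ≡ 1, so inverse 13.
N/8 = 575; 575 ≡ 7 (mod 8); 7·7 ≡ 1, so inverse 7.
t ≡ 20·184·14 + 7·200·13 + 7·575·7 = 97895.
97895 mod 4600 = 1295.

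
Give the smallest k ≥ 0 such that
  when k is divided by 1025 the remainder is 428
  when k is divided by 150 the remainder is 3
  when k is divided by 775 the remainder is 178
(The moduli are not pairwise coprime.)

190053

gcd(1025, 150) = 25 and 25 | (3 − 428), so the pair is consistent; merging gives k ≡ 5553 (mod 6150), where 6150 = lcm(1025, 150).
gcd(6150, 775) = 25 and 25 | (178 − 5553), so the pair is consistent; merging gives k ≡ 190053 (mod 190650), where 190650 = lcm(6150, 775).
The solution is unique modulo lcm(1025, 150, 775) = 190650.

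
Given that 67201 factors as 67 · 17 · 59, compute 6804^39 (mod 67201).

Mod 67: 6804 ≡ 37; 37^39 ≡ 1 (mod 67).
Mod 17: 6804 ≡ 4; by Fermat, exponent reduces to 39 mod 16 = 7; 4^7 ≡ 13 (mod 17).
Mod 59: 6804 ≡ 19; 19^39 ≡ 51 (mod 59).
Combine by CRT: x ≡ 1 (mod 67), x ≡ 13 (mod 17), x ≡ 51 (mod 59) ⇒ x ≡ 60703 (mod 67201).

60703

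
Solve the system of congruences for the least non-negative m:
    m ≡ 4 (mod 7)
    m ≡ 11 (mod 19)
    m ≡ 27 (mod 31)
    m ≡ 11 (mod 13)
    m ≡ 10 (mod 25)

The moduli are pairwise coprime; N = 7·19·31·13·25 = 1339975.
N/7 = 191425; 191425 ≡ 3 (mod 7); 3·5 ≡ 1, so inverse 5.
N/19 = 70525; 70525 ≡ 16 (mod 19); 16·6 ≡ 1, so inverse 6.
N/31 = 43225; 43225 ≡ 11 (mod 31); 11·17 ≡ 1, so inverse 17.
N/13 = 103075; 103075 ≡ 11 (mod 13); 11·6 ≡ 1, so inverse 6.
N/25 = 53599; 53599 ≡ 24 (mod 25); 24·24 ≡ 1, so inverse 24.
m ≡ 4·191425·5 + 11·70525·6 + 27·43225·17 + 11·103075·6 + 10·53599·24 = 47990135.
47990135 mod 1339975 = 1091010.

1091010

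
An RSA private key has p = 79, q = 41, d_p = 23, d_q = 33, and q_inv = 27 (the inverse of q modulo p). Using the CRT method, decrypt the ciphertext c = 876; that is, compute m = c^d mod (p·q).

2413

m₁ = c^(d_p) mod p: c ≡ 7 (mod 79), and 7^23 mod 79 = 43.
m₂ = c^(d_q) mod q: c ≡ 15 (mod 41), and 15^33 mod 41 = 35.
h = q_inv·(m₁ − m₂) mod p = 27·(43 − 35) mod 79 = 58.
m = m₂ + h·q = 35 + 58·41 = 2413.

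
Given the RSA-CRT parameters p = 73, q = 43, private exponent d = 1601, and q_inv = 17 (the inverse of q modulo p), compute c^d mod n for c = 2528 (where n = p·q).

119

d_p = d mod (p−1) = 1601 mod 72 = 17; d_q = d mod (q−1) = 5.
m₁ = c^(d_p) mod p: c ≡ 46 (mod 73), and 46^17 mod 73 = 46.
m₂ = c^(d_q) mod q: c ≡ 34 (mod 43), and 34^5 mod 43 = 33.
h = q_inv·(m₁ − m₂) mod p = 17·(46 − 33) mod 73 = 2.
m = m₂ + h·q = 33 + 2·43 = 119.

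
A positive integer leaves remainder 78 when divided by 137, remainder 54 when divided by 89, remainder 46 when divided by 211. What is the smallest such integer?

2505671

The moduli are pairwise coprime; N = 137·89·211 = 2572723.
N/137 = 18779; 18779 ≡ 10 (mod 137); 10·96 ≡ 1, so inverse 96.
N/89 = 28907; 28907 ≡ 71 (mod 89); 71·84 ≡ 1, so inverse 84.
N/211 = 12193; 12193 ≡ 166 (mod 211); 166·75 ≡ 1, so inverse 75.
k ≡ 78·18779·96 + 54·28907·84 + 46·12193·75 = 313805154.
313805154 mod 2572723 = 2505671.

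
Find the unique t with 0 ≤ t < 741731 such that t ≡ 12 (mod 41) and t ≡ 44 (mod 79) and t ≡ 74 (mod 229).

Combine the congruences pairwise.
From t ≡ 12 (mod 41) write t = 12 + 41s. Substituting into t ≡ 44 (mod 79) gives 41s ≡ 32 (mod 79), and since 41⁻¹ ≡ 27 (mod 79), s ≡ 74. Hence t ≡ 12 + 41·74 = 3046 (mod 3239).
From t ≡ 3046 (mod 3239) write t = 3046 + 3239s. Substituting into t ≡ 74 (mod 229) gives 3239s ≡ 5 (mod 229), and since 33⁻¹ ≡ 118 (mod 229), s ≡ 132. Hence t ≡ 3046 + 3239·132 = 430594 (mod 741731).

430594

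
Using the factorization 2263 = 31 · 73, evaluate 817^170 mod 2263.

645

Mod 31: 817 ≡ 11; by Fermat, exponent reduces to 170 mod 30 = 20; 11^20 ≡ 25 (mod 31).
Mod 73: 817 ≡ 14; by Fermat, exponent reduces to 170 mod 72 = 26; 14^26 ≡ 61 (mod 73).
Combine by CRT: x ≡ 25 (mod 31), x ≡ 61 (mod 73) ⇒ x ≡ 645 (mod 2263).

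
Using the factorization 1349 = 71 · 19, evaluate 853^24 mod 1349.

995

Mod 71: 853 ≡ 1; 1^24 ≡ 1 (mod 71).
Mod 19: 853 ≡ 17; by Fermat, exponent reduces to 24 mod 18 = 6; 17^6 ≡ 7 (mod 19).
Combine by CRT: x ≡ 1 (mod 71), x ≡ 7 (mod 19) ⇒ x ≡ 995 (mod 1349).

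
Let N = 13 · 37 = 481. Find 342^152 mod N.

107

Mod 13: 342 ≡ 4; by Fermat, exponent reduces to 152 mod 12 = 8; 4^8 ≡ 3 (mod 13).
Mod 37: 342 ≡ 9; by Fermat, exponent reduces to 152 mod 36 = 8; 9^8 ≡ 33 (mod 37).
Combine by CRT: x ≡ 3 (mod 13), x ≡ 33 (mod 37) ⇒ x ≡ 107 (mod 481).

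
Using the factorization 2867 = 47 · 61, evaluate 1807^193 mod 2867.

Mod 47: 1807 ≡ 21; by Fermat, exponent reduces to 193 mod 46 = 9; 21^9 ≡ 8 (mod 47).
Mod 61: 1807 ≡ 38; by Fermat, exponent reduces to 193 mod 60 = 13; 38^13 ≡ 28 (mod 61).
Combine by CRT: x ≡ 8 (mod 47), x ≡ 28 (mod 61) ⇒ x ≡ 760 (mod 2867).

760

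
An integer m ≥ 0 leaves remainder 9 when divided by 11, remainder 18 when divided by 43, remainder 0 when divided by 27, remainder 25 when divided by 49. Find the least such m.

The moduli are pairwise coprime; N = 11·43·27·49 = 625779.
N/11 = 56889; 56889 ≡ 8 (mod 11); 8·7 ≡ 1, so inverse 7.
N/43 = 14553; 14553 ≡ 19 (mod 43); 19·34 ≡ 1, so inverse 34.
N/27 = 23177; 23177 ≡ 11 (mod 27); 11·5 ≡ 1, so inverse 5.
N/49 = 12771; 12771 ≡ 31 (mod 49); 31·19 ≡ 1, so inverse 19.
m ≡ 9·56889·7 + 18·14553·34 + 0·23177·5 + 25·12771·19 = 18556668.
18556668 mod 625779 = 409077.

409077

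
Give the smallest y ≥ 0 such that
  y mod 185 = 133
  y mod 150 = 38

4388

gcd(185, 150) = 5 and 5 | (38 − 133), so the pair is consistent; merging gives y ≡ 4388 (mod 5550), where 5550 = lcm(185, 150).
The solution is unique modulo lcm(185, 150) = 5550.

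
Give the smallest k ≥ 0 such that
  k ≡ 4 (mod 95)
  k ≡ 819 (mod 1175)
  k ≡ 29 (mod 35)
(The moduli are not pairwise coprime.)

gcd(95, 1175) = 5 and 5 | (819 − 4), so the pair is consistent; merging gives k ≡ 14919 (mod 22325), where 22325 = lcm(95, 1175).
gcd(22325, 35) = 5 and 5 | (29 − 14919), so the pair is consistent; merging gives k ≡ 81894 (mod 156275), where 156275 = lcm(22325, 35).
The solution is unique modulo lcm(95, 1175, 35) = 156275.

81894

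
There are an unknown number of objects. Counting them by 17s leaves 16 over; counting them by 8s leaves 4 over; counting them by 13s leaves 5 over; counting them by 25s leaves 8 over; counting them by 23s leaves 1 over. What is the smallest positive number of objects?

Combine the congruences pairwise.
From N ≡ 16 (mod 17) write N = 16 + 17t. Substituting into N ≡ 4 (mod 8) gives 17t ≡ 4 (mod 8), and since 1⁻¹ ≡ 1 (mod 8), t ≡ 4. Hence N ≡ 16 + 17·4 = 84 (mod 136).
From N ≡ 84 (mod 136) write N = 84 + 136t. Substituting into N ≡ 5 (mod 13) gives 136t ≡ 12 (mod 13), and since 6⁻¹ ≡ 11 (mod 13), t ≡ 2. Hence N ≡ 84 + 136·2 = 356 (mod 1768).
From N ≡ 356 (mod 1768) write N = 356 + 1768t. Substituting into N ≡ 8 (mod 25) gives 1768t ≡ 2 (mod 25), and since 18⁻¹ ≡ 7 (mod 25), t ≡ 14. Hence N ≡ 356 + 1768·14 = 25108 (mod 44200).
From N ≡ 25108 (mod 44200) write N = 25108 + 44200t. Substituting into N ≡ 1 (mod 23) gives 44200t ≡ 9 (mod 23), and since 17⁻¹ ≡ 19 (mod 23), t ≡ 10. Hence N ≡ 25108 + 44200·10 = 467108 (mod 1016600).

467108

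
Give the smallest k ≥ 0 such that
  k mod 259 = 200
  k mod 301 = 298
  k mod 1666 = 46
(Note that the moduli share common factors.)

Combine the congruences pairwise.
gcd(259, 301) = 7 and 7 | (298 − 200), so the pair is consistent; merging gives k ≡ 3308 (mod 11137), where 11137 = lcm(259, 301).
gcd(11137, 1666) = 7 and 7 | (46 − 3308), so the pair is consistent; merging gives k ≡ 2475722 (mod 2650606), where 2650606 = lcm(11137, 1666).
The solution is unique modulo lcm(259, 301, 1666) = 2650606.

2475722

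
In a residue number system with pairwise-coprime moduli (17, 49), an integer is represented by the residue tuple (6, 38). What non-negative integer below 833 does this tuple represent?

822

From x ≡ 6 (mod 17) write x = 6 + 17t. Substituting into x ≡ 38 (mod 49) gives 17t ≡ 32 (mod 49), and since 17⁻¹ ≡ 26 (mod 49), t ≡ 48. Hence x ≡ 6 + 17·48 = 822 (mod 833).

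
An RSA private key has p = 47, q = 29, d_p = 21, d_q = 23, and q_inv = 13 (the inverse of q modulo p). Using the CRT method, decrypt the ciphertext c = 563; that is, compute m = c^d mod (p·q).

m₁ = c^(d_p) mod p: c ≡ 46 (mod 47), and 46^21 mod 47 = 46.
m₂ = c^(d_q) mod q: c ≡ 12 (mod 29), and 12^23 mod 29 = 17.
h = q_inv·(m₁ − m₂) mod p = 13·(46 − 17) mod 47 = 1.
m = m₂ + h·q = 17 + 1·29 = 46.

46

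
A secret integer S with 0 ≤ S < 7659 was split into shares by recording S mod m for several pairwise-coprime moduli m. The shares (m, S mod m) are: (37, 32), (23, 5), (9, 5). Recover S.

2696

The moduli are pairwise coprime; N = 37·23·9 = 7659.
N/37 = 207; 207 ≡ 22 (mod 37); 22·32 ≡ 1, so inverse 32.
N/23 = 333; 333 ≡ 11 (mod 23); 11·21 ≡ 1, so inverse 21.
N/9 = 851; 851 ≡ 5 (mod 9); 5·2 ≡ 1, so inverse 2.
S ≡ 32·207·32 + 5·333·21 + 5·851·2 = 255443.
255443 mod 7659 = 2696.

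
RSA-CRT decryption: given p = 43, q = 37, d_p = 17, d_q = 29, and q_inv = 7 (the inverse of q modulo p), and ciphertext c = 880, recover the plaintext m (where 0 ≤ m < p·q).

717

m₁ = c^(d_p) mod p: c ≡ 20 (mod 43), and 20^17 mod 43 = 29.
m₂ = c^(d_q) mod q: c ≡ 29 (mod 37), and 29^29 mod 37 = 14.
h = q_inv·(m₁ − m₂) mod p = 7·(29 − 14) mod 43 = 19.
m = m₂ + h·q = 14 + 19·37 = 717.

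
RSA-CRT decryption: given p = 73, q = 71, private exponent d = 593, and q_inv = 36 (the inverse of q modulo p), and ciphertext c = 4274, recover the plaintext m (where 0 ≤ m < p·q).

d_p = d mod (p−1) = 593 mod 72 = 17; d_q = d mod (q−1) = 33.
m₁ = c^(d_p) mod p: c ≡ 40 (mod 73), and 40^17 mod 73 = 39.
m₂ = c^(d_q) mod q: c ≡ 14 (mod 71), and 14^33 mod 71 = 46.
h = q_inv·(m₁ − m₂) mod p = 36·(39 − 46) mod 73 = 40.
m = m₂ + h·q = 46 + 40·71 = 2886.

2886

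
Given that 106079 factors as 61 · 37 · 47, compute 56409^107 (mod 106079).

54827

Mod 61: 56409 ≡ 45; by Fermat, exponent reduces to 107 mod 60 = 47; 45^47 ≡ 49 (mod 61).
Mod 37: 56409 ≡ 21; by Fermat, exponent reduces to 107 mod 36 = 35; 21^35 ≡ 30 (mod 37).
Mod 47: 56409 ≡ 9; by Fermat, exponent reduces to 107 mod 46 = 15; 9^15 ≡ 25 (mod 47).
Combine by CRT: x ≡ 49 (mod 61), x ≡ 30 (mod 37), x ≡ 25 (mod 47) ⇒ x ≡ 54827 (mod 106079).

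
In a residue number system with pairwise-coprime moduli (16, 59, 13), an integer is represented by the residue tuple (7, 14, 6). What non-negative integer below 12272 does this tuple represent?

The moduli are pairwise coprime; N = 16·59·13 = 12272.
N/16 = 767; 767 ≡ 15 (mod 16); 15·15 ≡ 1, so inverse 15.
N/59 = 208; 208 ≡ 31 (mod 59); 31·40 ≡ 1, so inverse 40.
N/13 = 944; 944 ≡ 8 (mod 13); 8·5 ≡ 1, so inverse 5.
x ≡ 7·767·15 + 14·208·40 + 6·944·5 = 225335.
225335 mod 12272 = 4439.

4439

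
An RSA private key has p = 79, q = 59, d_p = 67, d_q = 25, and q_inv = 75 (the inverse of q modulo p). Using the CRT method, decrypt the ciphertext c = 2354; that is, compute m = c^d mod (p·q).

m₁ = c^(d_p) mod p: c ≡ 63 (mod 79), and 63^67 mod 79 = 37.
m₂ = c^(d_q) mod q: c ≡ 53 (mod 59), and 53^25 mod 59 = 29.
h = q_inv·(m₁ − m₂) mod p = 75·(37 − 29) mod 79 = 47.
m = m₂ + h·q = 29 + 47·59 = 2802.

2802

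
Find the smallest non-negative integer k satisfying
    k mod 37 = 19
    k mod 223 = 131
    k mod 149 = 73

Combine the congruences pairwise.
From k ≡ 19 (mod 37) write k = 19 + 37t. Substituting into k ≡ 131 (mod 223) gives 37t ≡ 112 (mod 223), and since 37⁻¹ ≡ 217 (mod 223), t ≡ 220. Hence k ≡ 19 + 37·220 = 8159 (mod 8251).
From k ≡ 8159 (mod 8251) write k = 8159 + 8251t. Substituting into k ≡ 73 (mod 149) gives 8251t ≡ 109 (mod 149), and since 56⁻¹ ≡ 8 (mod 149), t ≡ 127. Hence k ≡ 8159 + 8251·127 = 1056036 (mod 1229399).

1056036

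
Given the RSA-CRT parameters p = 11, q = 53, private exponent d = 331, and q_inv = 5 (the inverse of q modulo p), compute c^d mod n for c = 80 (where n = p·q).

190

d_p = d mod (p−1) = 331 mod 10 = 1; d_q = d mod (q−1) = 19.
m₁ = c^(d_p) mod p: c ≡ 3 (mod 11), and 3^1 mod 11 = 3.
m₂ = c^(d_q) mod q: c ≡ 27 (mod 53), and 27^19 mod 53 = 31.
h = q_inv·(m₁ − m₂) mod p = 5·(3 − 31) mod 11 = 3.
m = m₂ + h·q = 31 + 3·53 = 190.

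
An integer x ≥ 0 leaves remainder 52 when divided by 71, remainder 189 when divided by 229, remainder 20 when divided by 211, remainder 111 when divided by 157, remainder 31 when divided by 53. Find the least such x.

From x ≡ 52 (mod 71) write x = 52 + 71t. Substituting into x ≡ 189 (mod 229) gives 71t ≡ 137 (mod 229), and since 71⁻¹ ≡ 100 (mod 229), t ≡ 189. Hence x ≡ 52 + 71·189 = 13471 (mod 16259).
From x ≡ 13471 (mod 16259) write x = 13471 + 16259t. Substituting into x ≡ 20 (mod 211) gives 16259t ≡ 53 (mod 211), and since 12⁻¹ ≡ 88 (mod 211), t ≡ 22. Hence x ≡ 13471 + 16259·22 = 371169 (mod 3430649).
From x ≡ 371169 (mod 3430649) write x = 371169 + 3430649t. Substituting into x ≡ 111 (mod 157) gives 3430649t ≡ 90 (mod 157), and since 42⁻¹ ≡ 86 (mod 157), t ≡ 47. Hence x ≡ 371169 + 3430649·47 = 161611672 (mod 538611893).
From x ≡ 161611672 (mod 538611893) write x = 161611672 + 538611893t. Substituting into x ≡ 31 (mod 53) gives 538611893t ≡ 40 (mod 53), and since 29⁻¹ ≡ 11 (mod 53), t ≡ 16. Hence x ≡ 161611672 + 538611893·16 = 8779401960 (mod 28546430329).

8779401960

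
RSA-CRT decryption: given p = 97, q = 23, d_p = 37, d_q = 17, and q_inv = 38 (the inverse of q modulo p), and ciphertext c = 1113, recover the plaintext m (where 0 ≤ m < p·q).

m₁ = c^(d_p) mod p: c ≡ 46 (mod 97), and 46^37 mod 97 = 63.
m₂ = c^(d_q) mod q: c ≡ 9 (mod 23), and 9^17 mod 23 = 3.
h = q_inv·(m₁ − m₂) mod p = 38·(63 − 3) mod 97 = 49.
m = m₂ + h·q = 3 + 49·23 = 1130.

1130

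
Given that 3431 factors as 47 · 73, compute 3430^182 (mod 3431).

Mod 47: 3430 ≡ 46; by Fermat, exponent reduces to 182 mod 46 = 44; 46^44 ≡ 1 (mod 47).
Mod 73: 3430 ≡ 72; by Fermat, exponent reduces to 182 mod 72 = 38; 72^38 ≡ 1 (mod 73).
Combine by CRT: x ≡ 1 (mod 47), x ≡ 1 (mod 73) ⇒ x ≡ 1 (mod 3431).

1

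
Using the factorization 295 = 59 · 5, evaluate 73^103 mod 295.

Mod 59: 73 ≡ 14; by Fermat, exponent reduces to 103 mod 58 = 45; 14^45 ≡ 18 (mod 59).
Mod 5: 73 ≡ 3; by Fermat, exponent reduces to 103 mod 4 = 3; 3^3 ≡ 2 (mod 5).
Combine by CRT: x ≡ 18 (mod 59), x ≡ 2 (mod 5) ⇒ x ≡ 77 (mod 295).

77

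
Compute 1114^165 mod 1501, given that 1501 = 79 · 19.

Mod 79: 1114 ≡ 8; by Fermat, exponent reduces to 165 mod 78 = 9; 8^9 ≡ 46 (mod 79).
Mod 19: 1114 ≡ 12; by Fermat, exponent reduces to 165 mod 18 = 3; 12^3 ≡ 18 (mod 19).
Combine by CRT: x ≡ 46 (mod 79), x ≡ 18 (mod 19) ⇒ x ≡ 1310 (mod 1501).

1310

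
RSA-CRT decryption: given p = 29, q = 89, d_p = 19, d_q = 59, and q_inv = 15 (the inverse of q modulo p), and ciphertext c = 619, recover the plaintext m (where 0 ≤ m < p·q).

456

m₁ = c^(d_p) mod p: c ≡ 10 (mod 29), and 10^19 mod 29 = 21.
m₂ = c^(d_q) mod q: c ≡ 85 (mod 89), and 85^59 mod 89 = 11.
h = q_inv·(m₁ − m₂) mod p = 15·(21 − 11) mod 29 = 5.
m = m₂ + h·q = 11 + 5·89 = 456.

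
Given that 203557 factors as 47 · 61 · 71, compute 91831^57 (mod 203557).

101954

Mod 47: 91831 ≡ 40; by Fermat, exponent reduces to 57 mod 46 = 11; 40^11 ≡ 11 (mod 47).
Mod 61: 91831 ≡ 26; 26^57 ≡ 23 (mod 61).
Mod 71: 91831 ≡ 28; 28^57 ≡ 69 (mod 71).
Combine by CRT: x ≡ 11 (mod 47), x ≡ 23 (mod 61), x ≡ 69 (mod 71) ⇒ x ≡ 101954 (mod 203557).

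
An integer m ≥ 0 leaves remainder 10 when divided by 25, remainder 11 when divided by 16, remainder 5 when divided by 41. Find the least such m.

From m ≡ 10 (mod 25) write m = 10 + 25t. Substituting into m ≡ 11 (mod 16) gives 25t ≡ 1 (mod 16), and since 9⁻¹ ≡ 9 (mod 16), t ≡ 9. Hence m ≡ 10 + 25·9 = 235 (mod 400).
From m ≡ 235 (mod 400) write m = 235 + 400t. Substituting into m ≡ 5 (mod 41) gives 400t ≡ 16 (mod 41), and since 31⁻¹ ≡ 4 (mod 41), t ≡ 23. Hence m ≡ 235 + 400·23 = 9435 (mod 16400).

9435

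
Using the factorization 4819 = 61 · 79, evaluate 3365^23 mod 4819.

2508

Mod 61: 3365 ≡ 10; 10^23 ≡ 7 (mod 61).
Mod 79: 3365 ≡ 47; 47^23 ≡ 59 (mod 79).
Combine by CRT: x ≡ 7 (mod 61), x ≡ 59 (mod 79) ⇒ x ≡ 2508 (mod 4819).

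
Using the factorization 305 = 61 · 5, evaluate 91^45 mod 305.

111

Mod 61: 91 ≡ 30; 30^45 ≡ 50 (mod 61).
Mod 5: 91 ≡ 1; by Fermat, exponent reduces to 45 mod 4 = 1; 1^1 ≡ 1 (mod 5).
Combine by CRT: x ≡ 50 (mod 61), x ≡ 1 (mod 5) ⇒ x ≡ 111 (mod 305).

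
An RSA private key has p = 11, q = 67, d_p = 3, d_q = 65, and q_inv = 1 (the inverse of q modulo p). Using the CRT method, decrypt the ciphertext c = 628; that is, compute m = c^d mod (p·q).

595

m₁ = c^(d_p) mod p: c ≡ 1 (mod 11), and 1^3 mod 11 = 1.
m₂ = c^(d_q) mod q: c ≡ 25 (mod 67), and 25^65 mod 67 = 59.
h = q_inv·(m₁ − m₂) mod p = 1·(1 − 59) mod 11 = 8.
m = m₂ + h·q = 59 + 8·67 = 595.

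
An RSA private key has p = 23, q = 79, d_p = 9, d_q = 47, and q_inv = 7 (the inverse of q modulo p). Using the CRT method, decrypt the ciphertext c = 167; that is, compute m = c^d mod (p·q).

16

m₁ = c^(d_p) mod p: c ≡ 6 (mod 23), and 6^9 mod 23 = 16.
m₂ = c^(d_q) mod q: c ≡ 9 (mod 79), and 9^47 mod 79 = 16.
h = q_inv·(m₁ − m₂) mod p = 7·(16 − 16) mod 23 = 0.
m = m₂ + h·q = 16 + 0·79 = 16.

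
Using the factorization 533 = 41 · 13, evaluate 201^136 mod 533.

Mod 41: 201 ≡ 37; by Fermat, exponent reduces to 136 mod 40 = 16; 37^16 ≡ 37 (mod 41).
Mod 13: 201 ≡ 6; by Fermat, exponent reduces to 136 mod 12 = 4; 6^4 ≡ 9 (mod 13).
Combine by CRT: x ≡ 37 (mod 41), x ≡ 9 (mod 13) ⇒ x ≡ 529 (mod 533).

529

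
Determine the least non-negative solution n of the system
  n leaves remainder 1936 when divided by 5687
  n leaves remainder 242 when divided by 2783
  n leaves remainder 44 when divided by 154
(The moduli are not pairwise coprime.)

183920

gcd(5687, 2783) = 121 and 121 | (242 − 1936), so the pair is consistent; merging gives n ≡ 53119 (mod 130801), where 130801 = lcm(5687, 2783).
gcd(130801, 154) = 11 and 11 | (44 − 53119), so the pair is consistent; merging gives n ≡ 183920 (mod 1831214), where 1831214 = lcm(130801, 154).
The solution is unique modulo lcm(5687, 2783, 154) = 1831214.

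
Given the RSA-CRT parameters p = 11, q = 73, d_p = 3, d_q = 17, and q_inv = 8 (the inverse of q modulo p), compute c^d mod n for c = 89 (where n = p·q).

397

m₁ = c^(d_p) mod p: c ≡ 1 (mod 11), and 1^3 mod 11 = 1.
m₂ = c^(d_q) mod q: c ≡ 16 (mod 73), and 16^17 mod 73 = 32.
h = q_inv·(m₁ − m₂) mod p = 8·(1 − 32) mod 11 = 5.
m = m₂ + h·q = 32 + 5·73 = 397.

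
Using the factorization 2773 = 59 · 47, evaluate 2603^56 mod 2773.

1528

Mod 59: 2603 ≡ 7; 7^56 ≡ 53 (mod 59).
Mod 47: 2603 ≡ 18; by Fermat, exponent reduces to 56 mod 46 = 10; 18^10 ≡ 24 (mod 47).
Combine by CRT: x ≡ 53 (mod 59), x ≡ 24 (mod 47) ⇒ x ≡ 1528 (mod 2773).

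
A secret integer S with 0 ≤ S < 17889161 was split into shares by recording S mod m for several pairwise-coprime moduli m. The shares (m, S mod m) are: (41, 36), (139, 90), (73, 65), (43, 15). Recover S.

The moduli are pairwise coprime; N = 41·139·73·43 = 17889161.
N/41 = 436321; 436321 ≡ 40 (mod 41); 40·40 ≡ 1, so inverse 40.
N/139 = 128699; 128699 ≡ 124 (mod 139); 124·37 ≡ 1, so inverse 37.
N/73 = 245057; 245057 ≡ 69 (mod 73); 69·18 ≡ 1, so inverse 18.
N/43 = 416027; 416027 ≡ 2 (mod 43); 2·22 ≡ 1, so inverse 22.
S ≡ 36·436321·40 + 90·128699·37 + 65·245057·18 + 15·416027·22 = 1480875510.
1480875510 mod 17889161 = 13964308.

13964308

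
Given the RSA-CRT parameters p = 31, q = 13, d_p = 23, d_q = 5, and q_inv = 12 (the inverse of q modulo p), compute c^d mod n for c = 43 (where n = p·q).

m₁ = c^(d_p) mod p: c ≡ 12 (mod 31), and 12^23 mod 31 = 22.
m₂ = c^(d_q) mod q: c ≡ 4 (mod 13), and 4^5 mod 13 = 10.
h = q_inv·(m₁ − m₂) mod p = 12·(22 − 10) mod 31 = 20.
m = m₂ + h·q = 10 + 20·13 = 270.

270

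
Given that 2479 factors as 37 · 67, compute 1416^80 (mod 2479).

Mod 37: 1416 ≡ 10; by Fermat, exponent reduces to 80 mod 36 = 8; 10^8 ≡ 26 (mod 37).
Mod 67: 1416 ≡ 9; by Fermat, exponent reduces to 80 mod 66 = 14; 9^14 ≡ 59 (mod 67).
Combine by CRT: x ≡ 26 (mod 37), x ≡ 59 (mod 67) ⇒ x ≡ 729 (mod 2479).

729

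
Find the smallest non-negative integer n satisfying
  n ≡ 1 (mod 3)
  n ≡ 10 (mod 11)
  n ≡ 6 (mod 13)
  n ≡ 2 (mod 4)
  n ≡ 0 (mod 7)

3178

The moduli are pairwise coprime; M = 3·11·13·4·7 = 12012.
M/3 = 4004; 4004 ≡ 2 (mod 3); 2·2 ≡ 1, so inverse 2.
M/11 = 1092; 1092 ≡ 3 (mod 11); 3·4 ≡ 1, so inverse 4.
M/13 = 924; 924 ≡ 1 (mod 13), inverse 1.
M/4 = 3003; 3003 ≡ 3 (mod 4); 3·3 ≡ 1, so inverse 3.
M/7 = 1716; 1716 ≡ 1 (mod 7), inverse 1.
n ≡ 1·4004·2 + 10·1092·4 + 6·924·1 + 2·3003·3 + 0·1716·1 = 75250.
75250 mod 12012 = 3178.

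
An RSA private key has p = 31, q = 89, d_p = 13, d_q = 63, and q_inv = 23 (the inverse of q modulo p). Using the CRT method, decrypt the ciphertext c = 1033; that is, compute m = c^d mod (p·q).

m₁ = c^(d_p) mod p: c ≡ 10 (mod 31), and 10^13 mod 31 = 9.
m₂ = c^(d_q) mod q: c ≡ 54 (mod 89), and 54^63 mod 89 = 75.
h = q_inv·(m₁ − m₂) mod p = 23·(9 − 75) mod 31 = 1.
m = m₂ + h·q = 75 + 1·89 = 164.

164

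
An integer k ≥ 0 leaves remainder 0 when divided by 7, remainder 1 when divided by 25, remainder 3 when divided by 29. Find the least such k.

Combine the congruences pairwise.
From k ≡ 0 (mod 7) write k = 0 + 7t. Substituting into k ≡ 1 (mod 25) gives 7t ≡ 1 (mod 25), and since 7⁻¹ ≡ 18 (mod 25), t ≡ 18. Hence k ≡ 0 + 7·18 = 126 (mod 175).
From k ≡ 126 (mod 175) write k = 126 + 175t. Substituting into k ≡ 3 (mod 29) gives 175t ≡ 22 (mod 29), and since 1⁻¹ ≡ 1 (mod 29), t ≡ 22. Hence k ≡ 126 + 175·22 = 3976 (mod 5075).

3976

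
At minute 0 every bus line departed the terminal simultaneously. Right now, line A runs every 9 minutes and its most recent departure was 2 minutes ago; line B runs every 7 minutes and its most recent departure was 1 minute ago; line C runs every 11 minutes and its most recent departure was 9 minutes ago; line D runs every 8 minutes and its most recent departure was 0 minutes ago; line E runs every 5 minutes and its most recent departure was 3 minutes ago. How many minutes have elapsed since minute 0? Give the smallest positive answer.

21008

Combine the congruences pairwise.
From t ≡ 2 (mod 9) write t = 2 + 9s. Substituting into t ≡ 1 (mod 7) gives 9s ≡ 6 (mod 7), and since 2⁻¹ ≡ 4 (mod 7), s ≡ 3. Hence t ≡ 2 + 9·3 = 29 (mod 63).
From t ≡ 29 (mod 63) write t = 29 + 63s. Substituting into t ≡ 9 (mod 11) gives 63s ≡ 2 (mod 11), and since 8⁻¹ ≡ 7 (mod 11), s ≡ 3. Hence t ≡ 29 + 63·3 = 218 (mod 693).
From t ≡ 218 (mod 693) write t = 218 + 693s. Substituting into t ≡ 0 (mod 8) gives 693s ≡ 6 (mod 8), and since 5⁻¹ ≡ 5 (mod 8), s ≡ 6. Hence t ≡ 218 + 693·6 = 4376 (mod 5544).
From t ≡ 4376 (mod 5544) write t = 4376 + 5544s. Substituting into t ≡ 3 (mod 5) gives 5544s ≡ 2 (mod 5), and since 4⁻¹ ≡ 4 (mod 5), s ≡ 3. Hence t ≡ 4376 + 5544·3 = 21008 (mod 27720).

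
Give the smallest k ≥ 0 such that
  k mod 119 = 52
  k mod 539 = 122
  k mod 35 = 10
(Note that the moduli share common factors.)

Combine the congruences pairwise.
gcd(119, 539) = 7 and 7 | (122 − 52), so the pair is consistent; merging gives k ≡ 7668 (mod 9163), where 9163 = lcm(119, 539).
gcd(9163, 35) = 7 and 7 | (10 − 7668), so the pair is consistent; merging gives k ≡ 44320 (mod 45815), where 45815 = lcm(9163, 35).
The solution is unique modulo lcm(119, 539, 35) = 45815.

44320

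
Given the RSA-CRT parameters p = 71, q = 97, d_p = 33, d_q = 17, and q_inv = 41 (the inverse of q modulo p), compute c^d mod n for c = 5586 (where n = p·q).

m₁ = c^(d_p) mod p: c ≡ 48 (mod 71), and 48^33 mod 71 = 20.
m₂ = c^(d_q) mod q: c ≡ 57 (mod 97), and 57^17 mod 97 = 15.
h = q_inv·(m₁ − m₂) mod p = 41·(20 − 15) mod 71 = 63.
m = m₂ + h·q = 15 + 63·97 = 6126.

6126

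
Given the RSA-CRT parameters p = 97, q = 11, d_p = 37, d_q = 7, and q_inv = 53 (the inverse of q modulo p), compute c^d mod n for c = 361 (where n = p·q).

m₁ = c^(d_p) mod p: c ≡ 70 (mod 97), and 70^37 mod 97 = 12.
m₂ = c^(d_q) mod q: c ≡ 9 (mod 11), and 9^7 mod 11 = 4.
h = q_inv·(m₁ − m₂) mod p = 53·(12 − 4) mod 97 = 36.
m = m₂ + h·q = 4 + 36·11 = 400.

400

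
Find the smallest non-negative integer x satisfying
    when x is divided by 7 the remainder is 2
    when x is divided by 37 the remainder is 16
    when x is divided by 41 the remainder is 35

8563

The moduli are pairwise coprime; N = 7·37·41 = 10619.
N/7 = 1517; 1517 ≡ 5 (mod 7); 5·3 ≡ 1, so inverse 3.
N/37 = 287; 287 ≡ 28 (mod 37); 28·4 ≡ 1, so inverse 4.
N/41 = 259; 259 ≡ 13 (mod 41); 13·19 ≡ 1, so inverse 19.
x ≡ 2·1517·3 + 16·287·4 + 35·259·19 = 199705.
199705 mod 10619 = 8563.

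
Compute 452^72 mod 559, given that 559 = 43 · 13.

183

Mod 43: 452 ≡ 22; by Fermat, exponent reduces to 72 mod 42 = 30; 22^30 ≡ 11 (mod 43).
Mod 13: 452 ≡ 10; since 12 | 72, by Fermat 10^72 ≡ 1 (mod 13).
Combine by CRT: x ≡ 11 (mod 43), x ≡ 1 (mod 13) ⇒ x ≡ 183 (mod 559).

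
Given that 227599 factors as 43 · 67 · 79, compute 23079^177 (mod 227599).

66740

Mod 43: 23079 ≡ 31; by Fermat, exponent reduces to 177 mod 42 = 9; 31^9 ≡ 4 (mod 43).
Mod 67: 23079 ≡ 31; by Fermat, exponent reduces to 177 mod 66 = 45; 31^45 ≡ 8 (mod 67).
Mod 79: 23079 ≡ 11; by Fermat, exponent reduces to 177 mod 78 = 21; 11^21 ≡ 64 (mod 79).
Combine by CRT: x ≡ 4 (mod 43), x ≡ 8 (mod 67), x ≡ 64 (mod 79) ⇒ x ≡ 66740 (mod 227599).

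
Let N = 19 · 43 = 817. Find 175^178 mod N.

139

Mod 19: 175 ≡ 4; by Fermat, exponent reduces to 178 mod 18 = 16; 4^16 ≡ 6 (mod 19).
Mod 43: 175 ≡ 3; by Fermat, exponent reduces to 178 mod 42 = 10; 3^10 ≡ 10 (mod 43).
Combine by CRT: x ≡ 6 (mod 19), x ≡ 10 (mod 43) ⇒ x ≡ 139 (mod 817).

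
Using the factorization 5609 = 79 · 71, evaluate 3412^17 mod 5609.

Mod 79: 3412 ≡ 15; 15^17 ≡ 14 (mod 79).
Mod 71: 3412 ≡ 4; 4^17 ≡ 36 (mod 71).
Combine by CRT: x ≡ 14 (mod 79), x ≡ 36 (mod 71) ⇒ x ≡ 4438 (mod 5609).

4438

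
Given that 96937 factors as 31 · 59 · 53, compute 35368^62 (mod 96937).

Mod 31: 35368 ≡ 28; by Fermat, exponent reduces to 62 mod 30 = 2; 28^2 ≡ 9 (mod 31).
Mod 59: 35368 ≡ 27; by Fermat, exponent reduces to 62 mod 58 = 4; 27^4 ≡ 28 (mod 59).
Mod 53: 35368 ≡ 17; by Fermat, exponent reduces to 62 mod 52 = 10; 17^10 ≡ 10 (mod 53).
Combine by CRT: x ≡ 9 (mod 31), x ≡ 28 (mod 59), x ≡ 10 (mod 53) ⇒ x ≡ 21740 (mod 96937).

21740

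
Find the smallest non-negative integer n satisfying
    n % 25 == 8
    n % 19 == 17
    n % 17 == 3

4083

From n ≡ 8 (mod 25) write n = 8 + 25t. Substituting into n ≡ 17 (mod 19) gives 25t ≡ 9 (mod 19), and since 6⁻¹ ≡ 16 (mod 19), t ≡ 11. Hence n ≡ 8 + 25·11 = 283 (mod 475).
From n ≡ 283 (mod 475) write n = 283 + 475t. Substituting into n ≡ 3 (mod 17) gives 475t ≡ 9 (mod 17), and since 16⁻¹ ≡ 16 (mod 17), t ≡ 8. Hence n ≡ 283 + 475·8 = 4083 (mod 8075).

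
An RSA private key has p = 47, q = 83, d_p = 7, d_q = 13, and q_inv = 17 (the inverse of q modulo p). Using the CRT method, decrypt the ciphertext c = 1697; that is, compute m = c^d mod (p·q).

199

m₁ = c^(d_p) mod p: c ≡ 5 (mod 47), and 5^7 mod 47 = 11.
m₂ = c^(d_q) mod q: c ≡ 37 (mod 83), and 37^13 mod 83 = 33.
h = q_inv·(m₁ − m₂) mod p = 17·(11 − 33) mod 47 = 2.
m = m₂ + h·q = 33 + 2·83 = 199.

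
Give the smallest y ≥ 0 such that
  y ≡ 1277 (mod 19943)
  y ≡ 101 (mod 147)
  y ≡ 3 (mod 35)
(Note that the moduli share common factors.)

240593

gcd(19943, 147) = 49 and 49 | (101 − 1277), so the pair is consistent; merging gives y ≡ 1277 (mod 59829), where 59829 = lcm(19943, 147).
gcd(59829, 35) = 7 and 7 | (3 − 1277), so the pair is consistent; merging gives y ≡ 240593 (mod 299145), where 299145 = lcm(59829, 35).
The solution is unique modulo lcm(19943, 147, 35) = 299145.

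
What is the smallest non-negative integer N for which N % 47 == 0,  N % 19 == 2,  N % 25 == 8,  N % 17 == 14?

The moduli are pairwise coprime; M = 47·19·25·17 = 379525.
M/47 = 8075; 8075 ≡ 38 (mod 47); 38·26 ≡ 1, so inverse 26.
M/19 = 19975; 19975 ≡ 6 (mod 19); 6·16 ≡ 1, so inverse 16.
M/25 = 15181; 15181 ≡ 6 (mod 25); 6·21 ≡ 1, so inverse 21.
M/17 = 22325; 22325 ≡ 4 (mod 17); 4·13 ≡ 1, so inverse 13.
N ≡ 0·8075·26 + 2·19975·16 + 8·15181·21 + 14·22325·13 = 7252758.
7252758 mod 379525 = 41783.

41783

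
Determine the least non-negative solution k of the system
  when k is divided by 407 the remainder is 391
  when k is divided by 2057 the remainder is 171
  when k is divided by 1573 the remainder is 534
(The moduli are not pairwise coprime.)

249068

gcd(407, 2057) = 11 and 11 | (171 − 391), so the pair is consistent; merging gives k ≡ 20741 (mod 76109), where 76109 = lcm(407, 2057).
gcd(76109, 1573) = 121 and 121 | (534 − 20741), so the pair is consistent; merging gives k ≡ 249068 (mod 989417), where 989417 = lcm(76109, 1573).
The solution is unique modulo lcm(407, 2057, 1573) = 989417.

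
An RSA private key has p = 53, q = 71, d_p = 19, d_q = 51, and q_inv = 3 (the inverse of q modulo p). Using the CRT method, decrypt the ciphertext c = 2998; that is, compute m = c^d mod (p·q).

2779

m₁ = c^(d_p) mod p: c ≡ 30 (mod 53), and 30^19 mod 53 = 23.
m₂ = c^(d_q) mod q: c ≡ 16 (mod 71), and 16^51 mod 71 = 10.
h = q_inv·(m₁ − m₂) mod p = 3·(23 − 10) mod 53 = 39.
m = m₂ + h·q = 10 + 39·71 = 2779.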